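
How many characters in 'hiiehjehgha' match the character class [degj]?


Character class [degj] matches any of: {d, e, g, j}
Scanning string 'hiiehjehgha' character by character:
  pos 0: 'h' -> no
  pos 1: 'i' -> no
  pos 2: 'i' -> no
  pos 3: 'e' -> MATCH
  pos 4: 'h' -> no
  pos 5: 'j' -> MATCH
  pos 6: 'e' -> MATCH
  pos 7: 'h' -> no
  pos 8: 'g' -> MATCH
  pos 9: 'h' -> no
  pos 10: 'a' -> no
Total matches: 4

4


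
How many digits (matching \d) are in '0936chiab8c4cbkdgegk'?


\d matches any digit 0-9.
Scanning '0936chiab8c4cbkdgegk':
  pos 0: '0' -> DIGIT
  pos 1: '9' -> DIGIT
  pos 2: '3' -> DIGIT
  pos 3: '6' -> DIGIT
  pos 9: '8' -> DIGIT
  pos 11: '4' -> DIGIT
Digits found: ['0', '9', '3', '6', '8', '4']
Total: 6

6


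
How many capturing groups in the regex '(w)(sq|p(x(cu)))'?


To count capturing groups, count each '(' that starts a group.
Pattern: '(w)(sq|p(x(cu)))'
Walking through the pattern:
  Position 0: '(' -> group #1
  Position 3: '(' -> group #2
  Position 8: '(' -> group #3
  Position 10: '(' -> group #4
Total capturing groups: 4

4


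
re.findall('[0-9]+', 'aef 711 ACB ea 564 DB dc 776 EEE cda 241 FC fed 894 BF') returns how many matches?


Pattern '[0-9]+' finds one or more digits.
Text: 'aef 711 ACB ea 564 DB dc 776 EEE cda 241 FC fed 894 BF'
Scanning for matches:
  Match 1: '711'
  Match 2: '564'
  Match 3: '776'
  Match 4: '241'
  Match 5: '894'
Total matches: 5

5


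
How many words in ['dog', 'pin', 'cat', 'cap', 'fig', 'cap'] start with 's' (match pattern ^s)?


Pattern ^s anchors to start of word. Check which words begin with 's':
  'dog' -> no
  'pin' -> no
  'cat' -> no
  'cap' -> no
  'fig' -> no
  'cap' -> no
Matching words: []
Count: 0

0


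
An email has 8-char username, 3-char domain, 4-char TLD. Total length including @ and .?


An email address has format: username@domain.tld
Username length: 8
'@' character: 1
Domain length: 3
'.' character: 1
TLD length: 4
Total = 8 + 1 + 3 + 1 + 4 = 17

17


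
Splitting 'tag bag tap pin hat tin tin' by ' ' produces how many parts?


Splitting by ' ' breaks the string at each occurrence of the separator.
Text: 'tag bag tap pin hat tin tin'
Parts after split:
  Part 1: 'tag'
  Part 2: 'bag'
  Part 3: 'tap'
  Part 4: 'pin'
  Part 5: 'hat'
  Part 6: 'tin'
  Part 7: 'tin'
Total parts: 7

7


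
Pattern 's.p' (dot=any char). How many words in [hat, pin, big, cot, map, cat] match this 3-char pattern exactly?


Pattern 's.p' means: starts with 's', any single char, ends with 'p'.
Checking each word (must be exactly 3 chars):
  'hat' (len=3): no
  'pin' (len=3): no
  'big' (len=3): no
  'cot' (len=3): no
  'map' (len=3): no
  'cat' (len=3): no
Matching words: []
Total: 0

0


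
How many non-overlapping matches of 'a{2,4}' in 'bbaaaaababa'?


Pattern 'a{2,4}' matches between 2 and 4 consecutive a's (greedy).
String: 'bbaaaaababa'
Finding runs of a's and applying greedy matching:
  Run at pos 2: 'aaaaa' (length 5)
  Run at pos 8: 'a' (length 1)
  Run at pos 10: 'a' (length 1)
Matches: ['aaaa']
Count: 1

1


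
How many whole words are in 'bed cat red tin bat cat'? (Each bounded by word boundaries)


Word boundaries (\b) mark the start/end of each word.
Text: 'bed cat red tin bat cat'
Splitting by whitespace:
  Word 1: 'bed'
  Word 2: 'cat'
  Word 3: 'red'
  Word 4: 'tin'
  Word 5: 'bat'
  Word 6: 'cat'
Total whole words: 6

6


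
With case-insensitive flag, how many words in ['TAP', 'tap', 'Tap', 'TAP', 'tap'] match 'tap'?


Case-insensitive matching: compare each word's lowercase form to 'tap'.
  'TAP' -> lower='tap' -> MATCH
  'tap' -> lower='tap' -> MATCH
  'Tap' -> lower='tap' -> MATCH
  'TAP' -> lower='tap' -> MATCH
  'tap' -> lower='tap' -> MATCH
Matches: ['TAP', 'tap', 'Tap', 'TAP', 'tap']
Count: 5

5


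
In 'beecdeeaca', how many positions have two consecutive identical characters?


Looking for consecutive identical characters in 'beecdeeaca':
  pos 0-1: 'b' vs 'e' -> different
  pos 1-2: 'e' vs 'e' -> MATCH ('ee')
  pos 2-3: 'e' vs 'c' -> different
  pos 3-4: 'c' vs 'd' -> different
  pos 4-5: 'd' vs 'e' -> different
  pos 5-6: 'e' vs 'e' -> MATCH ('ee')
  pos 6-7: 'e' vs 'a' -> different
  pos 7-8: 'a' vs 'c' -> different
  pos 8-9: 'c' vs 'a' -> different
Consecutive identical pairs: ['ee', 'ee']
Count: 2

2


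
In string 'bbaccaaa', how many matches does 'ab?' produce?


Pattern 'ab?' matches 'a' optionally followed by 'b'.
String: 'bbaccaaa'
Scanning left to right for 'a' then checking next char:
  Match 1: 'a' (a not followed by b)
  Match 2: 'a' (a not followed by b)
  Match 3: 'a' (a not followed by b)
  Match 4: 'a' (a not followed by b)
Total matches: 4

4


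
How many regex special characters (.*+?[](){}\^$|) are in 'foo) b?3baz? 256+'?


Regex special characters are: . * + ? [ ] ( ) { } \ ^ $ |
Scanning 'foo) b?3baz? 256+':
  pos 3: ')' -> SPECIAL
  pos 6: '?' -> SPECIAL
  pos 11: '?' -> SPECIAL
  pos 16: '+' -> SPECIAL
Special chars found: [')', '?', '?', '+']
Total: 4

4


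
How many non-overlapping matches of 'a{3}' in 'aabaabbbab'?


Pattern 'a{3}' matches exactly 3 consecutive a's (greedy, non-overlapping).
String: 'aabaabbbab'
Scanning for runs of a's:
  Run at pos 0: 'aa' (length 2) -> 0 match(es)
  Run at pos 3: 'aa' (length 2) -> 0 match(es)
  Run at pos 8: 'a' (length 1) -> 0 match(es)
Matches found: []
Total: 0

0


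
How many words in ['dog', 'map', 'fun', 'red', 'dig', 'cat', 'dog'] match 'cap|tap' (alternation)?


Alternation 'cap|tap' matches either 'cap' or 'tap'.
Checking each word:
  'dog' -> no
  'map' -> no
  'fun' -> no
  'red' -> no
  'dig' -> no
  'cat' -> no
  'dog' -> no
Matches: []
Count: 0

0


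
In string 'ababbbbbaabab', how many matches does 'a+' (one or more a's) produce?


Pattern 'a+' matches one or more consecutive a's.
String: 'ababbbbbaabab'
Scanning for runs of a:
  Match 1: 'a' (length 1)
  Match 2: 'a' (length 1)
  Match 3: 'aa' (length 2)
  Match 4: 'a' (length 1)
Total matches: 4

4


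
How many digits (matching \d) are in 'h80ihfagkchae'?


\d matches any digit 0-9.
Scanning 'h80ihfagkchae':
  pos 1: '8' -> DIGIT
  pos 2: '0' -> DIGIT
Digits found: ['8', '0']
Total: 2

2


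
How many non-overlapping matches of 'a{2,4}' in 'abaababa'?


Pattern 'a{2,4}' matches between 2 and 4 consecutive a's (greedy).
String: 'abaababa'
Finding runs of a's and applying greedy matching:
  Run at pos 0: 'a' (length 1)
  Run at pos 2: 'aa' (length 2)
  Run at pos 5: 'a' (length 1)
  Run at pos 7: 'a' (length 1)
Matches: ['aa']
Count: 1

1


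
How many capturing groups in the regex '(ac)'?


To count capturing groups, count each '(' that starts a group.
Pattern: '(ac)'
Walking through the pattern:
  Position 0: '(' -> group #1
Total capturing groups: 1

1


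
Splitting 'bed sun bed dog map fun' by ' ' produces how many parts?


Splitting by ' ' breaks the string at each occurrence of the separator.
Text: 'bed sun bed dog map fun'
Parts after split:
  Part 1: 'bed'
  Part 2: 'sun'
  Part 3: 'bed'
  Part 4: 'dog'
  Part 5: 'map'
  Part 6: 'fun'
Total parts: 6

6


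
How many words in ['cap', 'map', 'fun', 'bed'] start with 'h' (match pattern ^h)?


Pattern ^h anchors to start of word. Check which words begin with 'h':
  'cap' -> no
  'map' -> no
  'fun' -> no
  'bed' -> no
Matching words: []
Count: 0

0


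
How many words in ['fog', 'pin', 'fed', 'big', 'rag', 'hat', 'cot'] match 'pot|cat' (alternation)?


Alternation 'pot|cat' matches either 'pot' or 'cat'.
Checking each word:
  'fog' -> no
  'pin' -> no
  'fed' -> no
  'big' -> no
  'rag' -> no
  'hat' -> no
  'cot' -> no
Matches: []
Count: 0

0


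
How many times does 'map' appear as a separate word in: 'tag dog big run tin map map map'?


Scanning each word for exact match 'map':
  Word 1: 'tag' -> no
  Word 2: 'dog' -> no
  Word 3: 'big' -> no
  Word 4: 'run' -> no
  Word 5: 'tin' -> no
  Word 6: 'map' -> MATCH
  Word 7: 'map' -> MATCH
  Word 8: 'map' -> MATCH
Total matches: 3

3


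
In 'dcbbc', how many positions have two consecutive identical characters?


Looking for consecutive identical characters in 'dcbbc':
  pos 0-1: 'd' vs 'c' -> different
  pos 1-2: 'c' vs 'b' -> different
  pos 2-3: 'b' vs 'b' -> MATCH ('bb')
  pos 3-4: 'b' vs 'c' -> different
Consecutive identical pairs: ['bb']
Count: 1

1


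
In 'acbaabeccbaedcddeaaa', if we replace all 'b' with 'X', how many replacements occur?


re.sub('b', 'X', text) replaces every occurrence of 'b' with 'X'.
Text: 'acbaabeccbaedcddeaaa'
Scanning for 'b':
  pos 2: 'b' -> replacement #1
  pos 5: 'b' -> replacement #2
  pos 9: 'b' -> replacement #3
Total replacements: 3

3


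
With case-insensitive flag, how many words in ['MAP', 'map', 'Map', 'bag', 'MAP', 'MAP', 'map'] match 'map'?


Case-insensitive matching: compare each word's lowercase form to 'map'.
  'MAP' -> lower='map' -> MATCH
  'map' -> lower='map' -> MATCH
  'Map' -> lower='map' -> MATCH
  'bag' -> lower='bag' -> no
  'MAP' -> lower='map' -> MATCH
  'MAP' -> lower='map' -> MATCH
  'map' -> lower='map' -> MATCH
Matches: ['MAP', 'map', 'Map', 'MAP', 'MAP', 'map']
Count: 6

6


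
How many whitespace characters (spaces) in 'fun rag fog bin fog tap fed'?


\s matches whitespace characters (spaces, tabs, etc.).
Text: 'fun rag fog bin fog tap fed'
This text has 7 words separated by spaces.
Number of spaces = number of words - 1 = 7 - 1 = 6

6


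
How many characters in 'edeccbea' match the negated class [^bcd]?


Negated class [^bcd] matches any char NOT in {b, c, d}
Scanning 'edeccbea':
  pos 0: 'e' -> MATCH
  pos 1: 'd' -> no (excluded)
  pos 2: 'e' -> MATCH
  pos 3: 'c' -> no (excluded)
  pos 4: 'c' -> no (excluded)
  pos 5: 'b' -> no (excluded)
  pos 6: 'e' -> MATCH
  pos 7: 'a' -> MATCH
Total matches: 4

4


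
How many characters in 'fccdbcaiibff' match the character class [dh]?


Character class [dh] matches any of: {d, h}
Scanning string 'fccdbcaiibff' character by character:
  pos 0: 'f' -> no
  pos 1: 'c' -> no
  pos 2: 'c' -> no
  pos 3: 'd' -> MATCH
  pos 4: 'b' -> no
  pos 5: 'c' -> no
  pos 6: 'a' -> no
  pos 7: 'i' -> no
  pos 8: 'i' -> no
  pos 9: 'b' -> no
  pos 10: 'f' -> no
  pos 11: 'f' -> no
Total matches: 1

1


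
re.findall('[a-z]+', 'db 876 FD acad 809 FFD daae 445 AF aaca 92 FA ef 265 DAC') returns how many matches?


Pattern '[a-z]+' finds one or more lowercase letters.
Text: 'db 876 FD acad 809 FFD daae 445 AF aaca 92 FA ef 265 DAC'
Scanning for matches:
  Match 1: 'db'
  Match 2: 'acad'
  Match 3: 'daae'
  Match 4: 'aaca'
  Match 5: 'ef'
Total matches: 5

5


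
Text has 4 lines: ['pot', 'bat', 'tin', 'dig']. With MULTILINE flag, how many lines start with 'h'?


With MULTILINE flag, ^ matches the start of each line.
Lines: ['pot', 'bat', 'tin', 'dig']
Checking which lines start with 'h':
  Line 1: 'pot' -> no
  Line 2: 'bat' -> no
  Line 3: 'tin' -> no
  Line 4: 'dig' -> no
Matching lines: []
Count: 0

0


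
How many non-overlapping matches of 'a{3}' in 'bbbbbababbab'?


Pattern 'a{3}' matches exactly 3 consecutive a's (greedy, non-overlapping).
String: 'bbbbbababbab'
Scanning for runs of a's:
  Run at pos 5: 'a' (length 1) -> 0 match(es)
  Run at pos 7: 'a' (length 1) -> 0 match(es)
  Run at pos 10: 'a' (length 1) -> 0 match(es)
Matches found: []
Total: 0

0


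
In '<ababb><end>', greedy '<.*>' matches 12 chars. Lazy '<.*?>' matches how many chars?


Greedy '<.*>' tries to match as MUCH as possible.
Lazy '<.*?>' tries to match as LITTLE as possible.

String: '<ababb><end>'
Greedy '<.*>' starts at first '<' and extends to the LAST '>': '<ababb><end>' (12 chars)
Lazy '<.*?>' starts at first '<' and stops at the FIRST '>': '<ababb>' (7 chars)

7


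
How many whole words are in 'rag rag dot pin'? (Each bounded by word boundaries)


Word boundaries (\b) mark the start/end of each word.
Text: 'rag rag dot pin'
Splitting by whitespace:
  Word 1: 'rag'
  Word 2: 'rag'
  Word 3: 'dot'
  Word 4: 'pin'
Total whole words: 4

4


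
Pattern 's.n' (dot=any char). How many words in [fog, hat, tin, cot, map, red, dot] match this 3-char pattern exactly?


Pattern 's.n' means: starts with 's', any single char, ends with 'n'.
Checking each word (must be exactly 3 chars):
  'fog' (len=3): no
  'hat' (len=3): no
  'tin' (len=3): no
  'cot' (len=3): no
  'map' (len=3): no
  'red' (len=3): no
  'dot' (len=3): no
Matching words: []
Total: 0

0


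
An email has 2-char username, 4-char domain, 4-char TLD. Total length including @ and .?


An email address has format: username@domain.tld
Username length: 2
'@' character: 1
Domain length: 4
'.' character: 1
TLD length: 4
Total = 2 + 1 + 4 + 1 + 4 = 12

12


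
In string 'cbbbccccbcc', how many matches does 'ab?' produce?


Pattern 'ab?' matches 'a' optionally followed by 'b'.
String: 'cbbbccccbcc'
Scanning left to right for 'a' then checking next char:
Total matches: 0

0


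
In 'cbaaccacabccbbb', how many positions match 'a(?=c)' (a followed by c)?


Lookahead 'a(?=c)' matches 'a' only when followed by 'c'.
String: 'cbaaccacabccbbb'
Checking each position where char is 'a':
  pos 2: 'a' -> no (next='a')
  pos 3: 'a' -> MATCH (next='c')
  pos 6: 'a' -> MATCH (next='c')
  pos 8: 'a' -> no (next='b')
Matching positions: [3, 6]
Count: 2

2


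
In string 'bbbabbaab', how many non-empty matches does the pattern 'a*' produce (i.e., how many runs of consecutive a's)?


Pattern 'a*' matches zero or more a's. We want non-empty runs of consecutive a's.
String: 'bbbabbaab'
Walking through the string to find runs of a's:
  Run 1: positions 3-3 -> 'a'
  Run 2: positions 6-7 -> 'aa'
Non-empty runs found: ['a', 'aa']
Count: 2

2


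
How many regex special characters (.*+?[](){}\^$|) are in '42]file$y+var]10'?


Regex special characters are: . * + ? [ ] ( ) { } \ ^ $ |
Scanning '42]file$y+var]10':
  pos 2: ']' -> SPECIAL
  pos 7: '$' -> SPECIAL
  pos 9: '+' -> SPECIAL
  pos 13: ']' -> SPECIAL
Special chars found: [']', '$', '+', ']']
Total: 4

4


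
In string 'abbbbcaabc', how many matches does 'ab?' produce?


Pattern 'ab?' matches 'a' optionally followed by 'b'.
String: 'abbbbcaabc'
Scanning left to right for 'a' then checking next char:
  Match 1: 'ab' (a followed by b)
  Match 2: 'a' (a not followed by b)
  Match 3: 'ab' (a followed by b)
Total matches: 3

3


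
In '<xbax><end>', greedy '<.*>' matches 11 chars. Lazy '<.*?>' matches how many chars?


Greedy '<.*>' tries to match as MUCH as possible.
Lazy '<.*?>' tries to match as LITTLE as possible.

String: '<xbax><end>'
Greedy '<.*>' starts at first '<' and extends to the LAST '>': '<xbax><end>' (11 chars)
Lazy '<.*?>' starts at first '<' and stops at the FIRST '>': '<xbax>' (6 chars)

6


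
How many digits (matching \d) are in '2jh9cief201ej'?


\d matches any digit 0-9.
Scanning '2jh9cief201ej':
  pos 0: '2' -> DIGIT
  pos 3: '9' -> DIGIT
  pos 8: '2' -> DIGIT
  pos 9: '0' -> DIGIT
  pos 10: '1' -> DIGIT
Digits found: ['2', '9', '2', '0', '1']
Total: 5

5


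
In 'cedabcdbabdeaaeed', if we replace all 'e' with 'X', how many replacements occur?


re.sub('e', 'X', text) replaces every occurrence of 'e' with 'X'.
Text: 'cedabcdbabdeaaeed'
Scanning for 'e':
  pos 1: 'e' -> replacement #1
  pos 11: 'e' -> replacement #2
  pos 14: 'e' -> replacement #3
  pos 15: 'e' -> replacement #4
Total replacements: 4

4


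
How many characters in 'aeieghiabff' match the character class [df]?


Character class [df] matches any of: {d, f}
Scanning string 'aeieghiabff' character by character:
  pos 0: 'a' -> no
  pos 1: 'e' -> no
  pos 2: 'i' -> no
  pos 3: 'e' -> no
  pos 4: 'g' -> no
  pos 5: 'h' -> no
  pos 6: 'i' -> no
  pos 7: 'a' -> no
  pos 8: 'b' -> no
  pos 9: 'f' -> MATCH
  pos 10: 'f' -> MATCH
Total matches: 2

2


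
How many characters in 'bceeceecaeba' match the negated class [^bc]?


Negated class [^bc] matches any char NOT in {b, c}
Scanning 'bceeceecaeba':
  pos 0: 'b' -> no (excluded)
  pos 1: 'c' -> no (excluded)
  pos 2: 'e' -> MATCH
  pos 3: 'e' -> MATCH
  pos 4: 'c' -> no (excluded)
  pos 5: 'e' -> MATCH
  pos 6: 'e' -> MATCH
  pos 7: 'c' -> no (excluded)
  pos 8: 'a' -> MATCH
  pos 9: 'e' -> MATCH
  pos 10: 'b' -> no (excluded)
  pos 11: 'a' -> MATCH
Total matches: 7

7


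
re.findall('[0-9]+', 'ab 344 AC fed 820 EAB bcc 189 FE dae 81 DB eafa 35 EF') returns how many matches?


Pattern '[0-9]+' finds one or more digits.
Text: 'ab 344 AC fed 820 EAB bcc 189 FE dae 81 DB eafa 35 EF'
Scanning for matches:
  Match 1: '344'
  Match 2: '820'
  Match 3: '189'
  Match 4: '81'
  Match 5: '35'
Total matches: 5

5


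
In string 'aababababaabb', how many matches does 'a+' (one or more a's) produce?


Pattern 'a+' matches one or more consecutive a's.
String: 'aababababaabb'
Scanning for runs of a:
  Match 1: 'aa' (length 2)
  Match 2: 'a' (length 1)
  Match 3: 'a' (length 1)
  Match 4: 'a' (length 1)
  Match 5: 'aa' (length 2)
Total matches: 5

5


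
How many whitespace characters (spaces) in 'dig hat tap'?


\s matches whitespace characters (spaces, tabs, etc.).
Text: 'dig hat tap'
This text has 3 words separated by spaces.
Number of spaces = number of words - 1 = 3 - 1 = 2

2


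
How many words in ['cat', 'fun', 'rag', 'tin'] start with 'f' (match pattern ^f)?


Pattern ^f anchors to start of word. Check which words begin with 'f':
  'cat' -> no
  'fun' -> MATCH (starts with 'f')
  'rag' -> no
  'tin' -> no
Matching words: ['fun']
Count: 1

1


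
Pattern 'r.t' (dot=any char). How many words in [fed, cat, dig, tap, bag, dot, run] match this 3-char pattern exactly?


Pattern 'r.t' means: starts with 'r', any single char, ends with 't'.
Checking each word (must be exactly 3 chars):
  'fed' (len=3): no
  'cat' (len=3): no
  'dig' (len=3): no
  'tap' (len=3): no
  'bag' (len=3): no
  'dot' (len=3): no
  'run' (len=3): no
Matching words: []
Total: 0

0


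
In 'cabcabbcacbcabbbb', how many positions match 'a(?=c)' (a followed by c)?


Lookahead 'a(?=c)' matches 'a' only when followed by 'c'.
String: 'cabcabbcacbcabbbb'
Checking each position where char is 'a':
  pos 1: 'a' -> no (next='b')
  pos 4: 'a' -> no (next='b')
  pos 8: 'a' -> MATCH (next='c')
  pos 12: 'a' -> no (next='b')
Matching positions: [8]
Count: 1

1


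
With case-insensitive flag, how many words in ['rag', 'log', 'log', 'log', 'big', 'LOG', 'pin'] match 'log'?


Case-insensitive matching: compare each word's lowercase form to 'log'.
  'rag' -> lower='rag' -> no
  'log' -> lower='log' -> MATCH
  'log' -> lower='log' -> MATCH
  'log' -> lower='log' -> MATCH
  'big' -> lower='big' -> no
  'LOG' -> lower='log' -> MATCH
  'pin' -> lower='pin' -> no
Matches: ['log', 'log', 'log', 'LOG']
Count: 4

4


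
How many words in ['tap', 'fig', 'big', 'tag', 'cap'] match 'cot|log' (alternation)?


Alternation 'cot|log' matches either 'cot' or 'log'.
Checking each word:
  'tap' -> no
  'fig' -> no
  'big' -> no
  'tag' -> no
  'cap' -> no
Matches: []
Count: 0

0


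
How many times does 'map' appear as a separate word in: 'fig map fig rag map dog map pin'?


Scanning each word for exact match 'map':
  Word 1: 'fig' -> no
  Word 2: 'map' -> MATCH
  Word 3: 'fig' -> no
  Word 4: 'rag' -> no
  Word 5: 'map' -> MATCH
  Word 6: 'dog' -> no
  Word 7: 'map' -> MATCH
  Word 8: 'pin' -> no
Total matches: 3

3


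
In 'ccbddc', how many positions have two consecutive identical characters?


Looking for consecutive identical characters in 'ccbddc':
  pos 0-1: 'c' vs 'c' -> MATCH ('cc')
  pos 1-2: 'c' vs 'b' -> different
  pos 2-3: 'b' vs 'd' -> different
  pos 3-4: 'd' vs 'd' -> MATCH ('dd')
  pos 4-5: 'd' vs 'c' -> different
Consecutive identical pairs: ['cc', 'dd']
Count: 2

2


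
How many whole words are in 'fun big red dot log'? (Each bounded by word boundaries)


Word boundaries (\b) mark the start/end of each word.
Text: 'fun big red dot log'
Splitting by whitespace:
  Word 1: 'fun'
  Word 2: 'big'
  Word 3: 'red'
  Word 4: 'dot'
  Word 5: 'log'
Total whole words: 5

5


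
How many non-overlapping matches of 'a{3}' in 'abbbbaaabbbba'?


Pattern 'a{3}' matches exactly 3 consecutive a's (greedy, non-overlapping).
String: 'abbbbaaabbbba'
Scanning for runs of a's:
  Run at pos 0: 'a' (length 1) -> 0 match(es)
  Run at pos 5: 'aaa' (length 3) -> 1 match(es)
  Run at pos 12: 'a' (length 1) -> 0 match(es)
Matches found: ['aaa']
Total: 1

1


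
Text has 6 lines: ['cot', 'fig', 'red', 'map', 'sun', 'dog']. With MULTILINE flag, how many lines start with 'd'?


With MULTILINE flag, ^ matches the start of each line.
Lines: ['cot', 'fig', 'red', 'map', 'sun', 'dog']
Checking which lines start with 'd':
  Line 1: 'cot' -> no
  Line 2: 'fig' -> no
  Line 3: 'red' -> no
  Line 4: 'map' -> no
  Line 5: 'sun' -> no
  Line 6: 'dog' -> MATCH
Matching lines: ['dog']
Count: 1

1


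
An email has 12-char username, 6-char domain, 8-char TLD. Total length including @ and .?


An email address has format: username@domain.tld
Username length: 12
'@' character: 1
Domain length: 6
'.' character: 1
TLD length: 8
Total = 12 + 1 + 6 + 1 + 8 = 28

28


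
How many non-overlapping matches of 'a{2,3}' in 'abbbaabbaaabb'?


Pattern 'a{2,3}' matches between 2 and 3 consecutive a's (greedy).
String: 'abbbaabbaaabb'
Finding runs of a's and applying greedy matching:
  Run at pos 0: 'a' (length 1)
  Run at pos 4: 'aa' (length 2)
  Run at pos 8: 'aaa' (length 3)
Matches: ['aa', 'aaa']
Count: 2

2


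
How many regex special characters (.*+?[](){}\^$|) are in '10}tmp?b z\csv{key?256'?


Regex special characters are: . * + ? [ ] ( ) { } \ ^ $ |
Scanning '10}tmp?b z\csv{key?256':
  pos 2: '}' -> SPECIAL
  pos 6: '?' -> SPECIAL
  pos 10: '\' -> SPECIAL
  pos 14: '{' -> SPECIAL
  pos 18: '?' -> SPECIAL
Special chars found: ['}', '?', '\\', '{', '?']
Total: 5

5


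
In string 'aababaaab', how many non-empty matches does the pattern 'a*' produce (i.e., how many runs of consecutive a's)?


Pattern 'a*' matches zero or more a's. We want non-empty runs of consecutive a's.
String: 'aababaaab'
Walking through the string to find runs of a's:
  Run 1: positions 0-1 -> 'aa'
  Run 2: positions 3-3 -> 'a'
  Run 3: positions 5-7 -> 'aaa'
Non-empty runs found: ['aa', 'a', 'aaa']
Count: 3

3


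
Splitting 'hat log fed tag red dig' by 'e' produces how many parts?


Splitting by 'e' breaks the string at each occurrence of the separator.
Text: 'hat log fed tag red dig'
Parts after split:
  Part 1: 'hat log f'
  Part 2: 'd tag r'
  Part 3: 'd dig'
Total parts: 3

3


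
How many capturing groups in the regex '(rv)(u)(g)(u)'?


To count capturing groups, count each '(' that starts a group.
Pattern: '(rv)(u)(g)(u)'
Walking through the pattern:
  Position 0: '(' -> group #1
  Position 4: '(' -> group #2
  Position 7: '(' -> group #3
  Position 10: '(' -> group #4
Total capturing groups: 4

4


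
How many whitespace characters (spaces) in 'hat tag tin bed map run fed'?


\s matches whitespace characters (spaces, tabs, etc.).
Text: 'hat tag tin bed map run fed'
This text has 7 words separated by spaces.
Number of spaces = number of words - 1 = 7 - 1 = 6

6


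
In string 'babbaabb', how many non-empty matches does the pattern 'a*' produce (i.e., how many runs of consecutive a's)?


Pattern 'a*' matches zero or more a's. We want non-empty runs of consecutive a's.
String: 'babbaabb'
Walking through the string to find runs of a's:
  Run 1: positions 1-1 -> 'a'
  Run 2: positions 4-5 -> 'aa'
Non-empty runs found: ['a', 'aa']
Count: 2

2


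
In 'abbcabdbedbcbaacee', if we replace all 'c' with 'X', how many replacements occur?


re.sub('c', 'X', text) replaces every occurrence of 'c' with 'X'.
Text: 'abbcabdbedbcbaacee'
Scanning for 'c':
  pos 3: 'c' -> replacement #1
  pos 11: 'c' -> replacement #2
  pos 15: 'c' -> replacement #3
Total replacements: 3

3


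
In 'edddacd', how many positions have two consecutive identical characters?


Looking for consecutive identical characters in 'edddacd':
  pos 0-1: 'e' vs 'd' -> different
  pos 1-2: 'd' vs 'd' -> MATCH ('dd')
  pos 2-3: 'd' vs 'd' -> MATCH ('dd')
  pos 3-4: 'd' vs 'a' -> different
  pos 4-5: 'a' vs 'c' -> different
  pos 5-6: 'c' vs 'd' -> different
Consecutive identical pairs: ['dd', 'dd']
Count: 2

2


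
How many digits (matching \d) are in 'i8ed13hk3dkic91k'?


\d matches any digit 0-9.
Scanning 'i8ed13hk3dkic91k':
  pos 1: '8' -> DIGIT
  pos 4: '1' -> DIGIT
  pos 5: '3' -> DIGIT
  pos 8: '3' -> DIGIT
  pos 13: '9' -> DIGIT
  pos 14: '1' -> DIGIT
Digits found: ['8', '1', '3', '3', '9', '1']
Total: 6

6


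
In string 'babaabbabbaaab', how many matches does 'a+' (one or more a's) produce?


Pattern 'a+' matches one or more consecutive a's.
String: 'babaabbabbaaab'
Scanning for runs of a:
  Match 1: 'a' (length 1)
  Match 2: 'aa' (length 2)
  Match 3: 'a' (length 1)
  Match 4: 'aaa' (length 3)
Total matches: 4

4


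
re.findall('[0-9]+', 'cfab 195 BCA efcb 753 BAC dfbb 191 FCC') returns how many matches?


Pattern '[0-9]+' finds one or more digits.
Text: 'cfab 195 BCA efcb 753 BAC dfbb 191 FCC'
Scanning for matches:
  Match 1: '195'
  Match 2: '753'
  Match 3: '191'
Total matches: 3

3


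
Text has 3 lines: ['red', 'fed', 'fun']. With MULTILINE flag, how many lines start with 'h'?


With MULTILINE flag, ^ matches the start of each line.
Lines: ['red', 'fed', 'fun']
Checking which lines start with 'h':
  Line 1: 'red' -> no
  Line 2: 'fed' -> no
  Line 3: 'fun' -> no
Matching lines: []
Count: 0

0


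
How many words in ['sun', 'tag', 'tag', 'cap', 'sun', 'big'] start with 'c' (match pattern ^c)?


Pattern ^c anchors to start of word. Check which words begin with 'c':
  'sun' -> no
  'tag' -> no
  'tag' -> no
  'cap' -> MATCH (starts with 'c')
  'sun' -> no
  'big' -> no
Matching words: ['cap']
Count: 1

1


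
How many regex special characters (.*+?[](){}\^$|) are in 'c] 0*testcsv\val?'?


Regex special characters are: . * + ? [ ] ( ) { } \ ^ $ |
Scanning 'c] 0*testcsv\val?':
  pos 1: ']' -> SPECIAL
  pos 4: '*' -> SPECIAL
  pos 12: '\' -> SPECIAL
  pos 16: '?' -> SPECIAL
Special chars found: [']', '*', '\\', '?']
Total: 4

4


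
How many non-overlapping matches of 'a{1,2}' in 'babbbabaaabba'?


Pattern 'a{1,2}' matches between 1 and 2 consecutive a's (greedy).
String: 'babbbabaaabba'
Finding runs of a's and applying greedy matching:
  Run at pos 1: 'a' (length 1)
  Run at pos 5: 'a' (length 1)
  Run at pos 7: 'aaa' (length 3)
  Run at pos 12: 'a' (length 1)
Matches: ['a', 'a', 'aa', 'a', 'a']
Count: 5

5


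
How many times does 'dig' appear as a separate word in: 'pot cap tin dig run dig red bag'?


Scanning each word for exact match 'dig':
  Word 1: 'pot' -> no
  Word 2: 'cap' -> no
  Word 3: 'tin' -> no
  Word 4: 'dig' -> MATCH
  Word 5: 'run' -> no
  Word 6: 'dig' -> MATCH
  Word 7: 'red' -> no
  Word 8: 'bag' -> no
Total matches: 2

2


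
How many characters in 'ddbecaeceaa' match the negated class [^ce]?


Negated class [^ce] matches any char NOT in {c, e}
Scanning 'ddbecaeceaa':
  pos 0: 'd' -> MATCH
  pos 1: 'd' -> MATCH
  pos 2: 'b' -> MATCH
  pos 3: 'e' -> no (excluded)
  pos 4: 'c' -> no (excluded)
  pos 5: 'a' -> MATCH
  pos 6: 'e' -> no (excluded)
  pos 7: 'c' -> no (excluded)
  pos 8: 'e' -> no (excluded)
  pos 9: 'a' -> MATCH
  pos 10: 'a' -> MATCH
Total matches: 6

6


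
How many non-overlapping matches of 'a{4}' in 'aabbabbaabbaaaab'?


Pattern 'a{4}' matches exactly 4 consecutive a's (greedy, non-overlapping).
String: 'aabbabbaabbaaaab'
Scanning for runs of a's:
  Run at pos 0: 'aa' (length 2) -> 0 match(es)
  Run at pos 4: 'a' (length 1) -> 0 match(es)
  Run at pos 7: 'aa' (length 2) -> 0 match(es)
  Run at pos 11: 'aaaa' (length 4) -> 1 match(es)
Matches found: ['aaaa']
Total: 1

1


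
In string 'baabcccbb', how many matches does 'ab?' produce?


Pattern 'ab?' matches 'a' optionally followed by 'b'.
String: 'baabcccbb'
Scanning left to right for 'a' then checking next char:
  Match 1: 'a' (a not followed by b)
  Match 2: 'ab' (a followed by b)
Total matches: 2

2


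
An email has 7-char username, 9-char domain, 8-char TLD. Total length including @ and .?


An email address has format: username@domain.tld
Username length: 7
'@' character: 1
Domain length: 9
'.' character: 1
TLD length: 8
Total = 7 + 1 + 9 + 1 + 8 = 26

26


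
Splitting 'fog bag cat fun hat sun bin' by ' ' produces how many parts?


Splitting by ' ' breaks the string at each occurrence of the separator.
Text: 'fog bag cat fun hat sun bin'
Parts after split:
  Part 1: 'fog'
  Part 2: 'bag'
  Part 3: 'cat'
  Part 4: 'fun'
  Part 5: 'hat'
  Part 6: 'sun'
  Part 7: 'bin'
Total parts: 7

7


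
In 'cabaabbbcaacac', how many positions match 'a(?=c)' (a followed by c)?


Lookahead 'a(?=c)' matches 'a' only when followed by 'c'.
String: 'cabaabbbcaacac'
Checking each position where char is 'a':
  pos 1: 'a' -> no (next='b')
  pos 3: 'a' -> no (next='a')
  pos 4: 'a' -> no (next='b')
  pos 9: 'a' -> no (next='a')
  pos 10: 'a' -> MATCH (next='c')
  pos 12: 'a' -> MATCH (next='c')
Matching positions: [10, 12]
Count: 2

2


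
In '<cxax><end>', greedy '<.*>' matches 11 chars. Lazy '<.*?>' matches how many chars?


Greedy '<.*>' tries to match as MUCH as possible.
Lazy '<.*?>' tries to match as LITTLE as possible.

String: '<cxax><end>'
Greedy '<.*>' starts at first '<' and extends to the LAST '>': '<cxax><end>' (11 chars)
Lazy '<.*?>' starts at first '<' and stops at the FIRST '>': '<cxax>' (6 chars)

6


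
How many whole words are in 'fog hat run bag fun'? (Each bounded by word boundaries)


Word boundaries (\b) mark the start/end of each word.
Text: 'fog hat run bag fun'
Splitting by whitespace:
  Word 1: 'fog'
  Word 2: 'hat'
  Word 3: 'run'
  Word 4: 'bag'
  Word 5: 'fun'
Total whole words: 5

5


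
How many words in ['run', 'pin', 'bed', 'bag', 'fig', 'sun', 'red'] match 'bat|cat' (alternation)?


Alternation 'bat|cat' matches either 'bat' or 'cat'.
Checking each word:
  'run' -> no
  'pin' -> no
  'bed' -> no
  'bag' -> no
  'fig' -> no
  'sun' -> no
  'red' -> no
Matches: []
Count: 0

0


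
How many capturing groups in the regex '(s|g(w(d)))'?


To count capturing groups, count each '(' that starts a group.
Pattern: '(s|g(w(d)))'
Walking through the pattern:
  Position 0: '(' -> group #1
  Position 4: '(' -> group #2
  Position 6: '(' -> group #3
Total capturing groups: 3

3


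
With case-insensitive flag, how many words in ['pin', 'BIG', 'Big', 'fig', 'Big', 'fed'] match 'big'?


Case-insensitive matching: compare each word's lowercase form to 'big'.
  'pin' -> lower='pin' -> no
  'BIG' -> lower='big' -> MATCH
  'Big' -> lower='big' -> MATCH
  'fig' -> lower='fig' -> no
  'Big' -> lower='big' -> MATCH
  'fed' -> lower='fed' -> no
Matches: ['BIG', 'Big', 'Big']
Count: 3

3


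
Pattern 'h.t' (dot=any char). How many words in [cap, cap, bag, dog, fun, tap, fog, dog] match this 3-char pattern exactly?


Pattern 'h.t' means: starts with 'h', any single char, ends with 't'.
Checking each word (must be exactly 3 chars):
  'cap' (len=3): no
  'cap' (len=3): no
  'bag' (len=3): no
  'dog' (len=3): no
  'fun' (len=3): no
  'tap' (len=3): no
  'fog' (len=3): no
  'dog' (len=3): no
Matching words: []
Total: 0

0


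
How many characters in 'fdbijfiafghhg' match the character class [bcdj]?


Character class [bcdj] matches any of: {b, c, d, j}
Scanning string 'fdbijfiafghhg' character by character:
  pos 0: 'f' -> no
  pos 1: 'd' -> MATCH
  pos 2: 'b' -> MATCH
  pos 3: 'i' -> no
  pos 4: 'j' -> MATCH
  pos 5: 'f' -> no
  pos 6: 'i' -> no
  pos 7: 'a' -> no
  pos 8: 'f' -> no
  pos 9: 'g' -> no
  pos 10: 'h' -> no
  pos 11: 'h' -> no
  pos 12: 'g' -> no
Total matches: 3

3


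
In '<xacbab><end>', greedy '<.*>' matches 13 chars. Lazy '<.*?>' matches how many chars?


Greedy '<.*>' tries to match as MUCH as possible.
Lazy '<.*?>' tries to match as LITTLE as possible.

String: '<xacbab><end>'
Greedy '<.*>' starts at first '<' and extends to the LAST '>': '<xacbab><end>' (13 chars)
Lazy '<.*?>' starts at first '<' and stops at the FIRST '>': '<xacbab>' (8 chars)

8


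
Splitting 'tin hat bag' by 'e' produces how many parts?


Splitting by 'e' breaks the string at each occurrence of the separator.
Text: 'tin hat bag'
Parts after split:
  Part 1: 'tin hat bag'
Total parts: 1

1


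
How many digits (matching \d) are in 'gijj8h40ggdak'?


\d matches any digit 0-9.
Scanning 'gijj8h40ggdak':
  pos 4: '8' -> DIGIT
  pos 6: '4' -> DIGIT
  pos 7: '0' -> DIGIT
Digits found: ['8', '4', '0']
Total: 3

3


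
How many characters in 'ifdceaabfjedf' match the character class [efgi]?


Character class [efgi] matches any of: {e, f, g, i}
Scanning string 'ifdceaabfjedf' character by character:
  pos 0: 'i' -> MATCH
  pos 1: 'f' -> MATCH
  pos 2: 'd' -> no
  pos 3: 'c' -> no
  pos 4: 'e' -> MATCH
  pos 5: 'a' -> no
  pos 6: 'a' -> no
  pos 7: 'b' -> no
  pos 8: 'f' -> MATCH
  pos 9: 'j' -> no
  pos 10: 'e' -> MATCH
  pos 11: 'd' -> no
  pos 12: 'f' -> MATCH
Total matches: 6

6


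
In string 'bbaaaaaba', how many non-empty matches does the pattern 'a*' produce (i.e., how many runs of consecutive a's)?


Pattern 'a*' matches zero or more a's. We want non-empty runs of consecutive a's.
String: 'bbaaaaaba'
Walking through the string to find runs of a's:
  Run 1: positions 2-6 -> 'aaaaa'
  Run 2: positions 8-8 -> 'a'
Non-empty runs found: ['aaaaa', 'a']
Count: 2

2


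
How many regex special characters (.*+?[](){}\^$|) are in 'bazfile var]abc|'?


Regex special characters are: . * + ? [ ] ( ) { } \ ^ $ |
Scanning 'bazfile var]abc|':
  pos 11: ']' -> SPECIAL
  pos 15: '|' -> SPECIAL
Special chars found: [']', '|']
Total: 2

2


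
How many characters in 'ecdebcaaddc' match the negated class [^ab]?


Negated class [^ab] matches any char NOT in {a, b}
Scanning 'ecdebcaaddc':
  pos 0: 'e' -> MATCH
  pos 1: 'c' -> MATCH
  pos 2: 'd' -> MATCH
  pos 3: 'e' -> MATCH
  pos 4: 'b' -> no (excluded)
  pos 5: 'c' -> MATCH
  pos 6: 'a' -> no (excluded)
  pos 7: 'a' -> no (excluded)
  pos 8: 'd' -> MATCH
  pos 9: 'd' -> MATCH
  pos 10: 'c' -> MATCH
Total matches: 8

8


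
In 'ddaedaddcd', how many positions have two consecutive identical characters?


Looking for consecutive identical characters in 'ddaedaddcd':
  pos 0-1: 'd' vs 'd' -> MATCH ('dd')
  pos 1-2: 'd' vs 'a' -> different
  pos 2-3: 'a' vs 'e' -> different
  pos 3-4: 'e' vs 'd' -> different
  pos 4-5: 'd' vs 'a' -> different
  pos 5-6: 'a' vs 'd' -> different
  pos 6-7: 'd' vs 'd' -> MATCH ('dd')
  pos 7-8: 'd' vs 'c' -> different
  pos 8-9: 'c' vs 'd' -> different
Consecutive identical pairs: ['dd', 'dd']
Count: 2

2


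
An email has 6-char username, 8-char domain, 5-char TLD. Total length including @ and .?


An email address has format: username@domain.tld
Username length: 6
'@' character: 1
Domain length: 8
'.' character: 1
TLD length: 5
Total = 6 + 1 + 8 + 1 + 5 = 21

21


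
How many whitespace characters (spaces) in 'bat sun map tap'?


\s matches whitespace characters (spaces, tabs, etc.).
Text: 'bat sun map tap'
This text has 4 words separated by spaces.
Number of spaces = number of words - 1 = 4 - 1 = 3

3


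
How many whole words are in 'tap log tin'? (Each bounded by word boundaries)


Word boundaries (\b) mark the start/end of each word.
Text: 'tap log tin'
Splitting by whitespace:
  Word 1: 'tap'
  Word 2: 'log'
  Word 3: 'tin'
Total whole words: 3

3


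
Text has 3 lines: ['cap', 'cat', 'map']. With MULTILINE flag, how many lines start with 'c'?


With MULTILINE flag, ^ matches the start of each line.
Lines: ['cap', 'cat', 'map']
Checking which lines start with 'c':
  Line 1: 'cap' -> MATCH
  Line 2: 'cat' -> MATCH
  Line 3: 'map' -> no
Matching lines: ['cap', 'cat']
Count: 2

2


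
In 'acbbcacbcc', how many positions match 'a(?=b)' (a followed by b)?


Lookahead 'a(?=b)' matches 'a' only when followed by 'b'.
String: 'acbbcacbcc'
Checking each position where char is 'a':
  pos 0: 'a' -> no (next='c')
  pos 5: 'a' -> no (next='c')
Matching positions: []
Count: 0

0


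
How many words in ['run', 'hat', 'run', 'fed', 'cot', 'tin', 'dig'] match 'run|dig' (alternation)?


Alternation 'run|dig' matches either 'run' or 'dig'.
Checking each word:
  'run' -> MATCH
  'hat' -> no
  'run' -> MATCH
  'fed' -> no
  'cot' -> no
  'tin' -> no
  'dig' -> MATCH
Matches: ['run', 'run', 'dig']
Count: 3

3


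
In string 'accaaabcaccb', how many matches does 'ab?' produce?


Pattern 'ab?' matches 'a' optionally followed by 'b'.
String: 'accaaabcaccb'
Scanning left to right for 'a' then checking next char:
  Match 1: 'a' (a not followed by b)
  Match 2: 'a' (a not followed by b)
  Match 3: 'a' (a not followed by b)
  Match 4: 'ab' (a followed by b)
  Match 5: 'a' (a not followed by b)
Total matches: 5

5


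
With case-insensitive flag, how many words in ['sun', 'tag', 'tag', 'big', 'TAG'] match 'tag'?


Case-insensitive matching: compare each word's lowercase form to 'tag'.
  'sun' -> lower='sun' -> no
  'tag' -> lower='tag' -> MATCH
  'tag' -> lower='tag' -> MATCH
  'big' -> lower='big' -> no
  'TAG' -> lower='tag' -> MATCH
Matches: ['tag', 'tag', 'TAG']
Count: 3

3


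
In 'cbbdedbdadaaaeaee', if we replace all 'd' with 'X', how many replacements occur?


re.sub('d', 'X', text) replaces every occurrence of 'd' with 'X'.
Text: 'cbbdedbdadaaaeaee'
Scanning for 'd':
  pos 3: 'd' -> replacement #1
  pos 5: 'd' -> replacement #2
  pos 7: 'd' -> replacement #3
  pos 9: 'd' -> replacement #4
Total replacements: 4

4


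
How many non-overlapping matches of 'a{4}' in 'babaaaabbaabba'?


Pattern 'a{4}' matches exactly 4 consecutive a's (greedy, non-overlapping).
String: 'babaaaabbaabba'
Scanning for runs of a's:
  Run at pos 1: 'a' (length 1) -> 0 match(es)
  Run at pos 3: 'aaaa' (length 4) -> 1 match(es)
  Run at pos 9: 'aa' (length 2) -> 0 match(es)
  Run at pos 13: 'a' (length 1) -> 0 match(es)
Matches found: ['aaaa']
Total: 1

1


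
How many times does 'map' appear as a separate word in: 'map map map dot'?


Scanning each word for exact match 'map':
  Word 1: 'map' -> MATCH
  Word 2: 'map' -> MATCH
  Word 3: 'map' -> MATCH
  Word 4: 'dot' -> no
Total matches: 3

3


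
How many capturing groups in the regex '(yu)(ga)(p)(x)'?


To count capturing groups, count each '(' that starts a group.
Pattern: '(yu)(ga)(p)(x)'
Walking through the pattern:
  Position 0: '(' -> group #1
  Position 4: '(' -> group #2
  Position 8: '(' -> group #3
  Position 11: '(' -> group #4
Total capturing groups: 4

4


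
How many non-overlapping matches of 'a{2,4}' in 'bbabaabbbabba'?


Pattern 'a{2,4}' matches between 2 and 4 consecutive a's (greedy).
String: 'bbabaabbbabba'
Finding runs of a's and applying greedy matching:
  Run at pos 2: 'a' (length 1)
  Run at pos 4: 'aa' (length 2)
  Run at pos 9: 'a' (length 1)
  Run at pos 12: 'a' (length 1)
Matches: ['aa']
Count: 1

1


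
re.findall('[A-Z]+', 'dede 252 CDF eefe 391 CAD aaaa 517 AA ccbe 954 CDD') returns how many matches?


Pattern '[A-Z]+' finds one or more uppercase letters.
Text: 'dede 252 CDF eefe 391 CAD aaaa 517 AA ccbe 954 CDD'
Scanning for matches:
  Match 1: 'CDF'
  Match 2: 'CAD'
  Match 3: 'AA'
  Match 4: 'CDD'
Total matches: 4

4


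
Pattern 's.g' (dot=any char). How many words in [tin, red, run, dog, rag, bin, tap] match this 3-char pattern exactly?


Pattern 's.g' means: starts with 's', any single char, ends with 'g'.
Checking each word (must be exactly 3 chars):
  'tin' (len=3): no
  'red' (len=3): no
  'run' (len=3): no
  'dog' (len=3): no
  'rag' (len=3): no
  'bin' (len=3): no
  'tap' (len=3): no
Matching words: []
Total: 0

0


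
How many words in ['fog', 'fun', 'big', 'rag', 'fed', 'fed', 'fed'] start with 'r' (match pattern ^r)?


Pattern ^r anchors to start of word. Check which words begin with 'r':
  'fog' -> no
  'fun' -> no
  'big' -> no
  'rag' -> MATCH (starts with 'r')
  'fed' -> no
  'fed' -> no
  'fed' -> no
Matching words: ['rag']
Count: 1

1
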